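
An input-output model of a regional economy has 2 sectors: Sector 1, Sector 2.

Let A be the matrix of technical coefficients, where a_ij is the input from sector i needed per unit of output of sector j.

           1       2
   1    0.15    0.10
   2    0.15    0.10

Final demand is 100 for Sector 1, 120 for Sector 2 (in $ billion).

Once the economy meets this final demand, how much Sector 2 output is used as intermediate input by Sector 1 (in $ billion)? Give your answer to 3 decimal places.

z_21 = 20.400

I − A =
  [   0.85    -0.10]
  [  -0.15     0.90]
det(I−A) = (0.85)(0.90) − (-0.10)(-0.15) = 0.7500
adj(I−A) = [[0.90, 0.10], [0.15, 0.85]]
(I − A)⁻¹ = adj(I−A) / det(I−A) ≈
  [   1.2000     0.1333]
  [   0.2000     1.1333]
First solve x = (I − A)⁻¹ d = adj(I−A)·d / det(I−A); in particular x_1 = (0.90·100 + 0.10·120) / 0.7500 = 102.00 / 0.7500 = 136.00000.
Intermediate flow from 2 to 1: z_21 = a_21 · x_1 = 0.15 × 102.00 / 0.7500 = 15.30 / 0.7500 = 20.400.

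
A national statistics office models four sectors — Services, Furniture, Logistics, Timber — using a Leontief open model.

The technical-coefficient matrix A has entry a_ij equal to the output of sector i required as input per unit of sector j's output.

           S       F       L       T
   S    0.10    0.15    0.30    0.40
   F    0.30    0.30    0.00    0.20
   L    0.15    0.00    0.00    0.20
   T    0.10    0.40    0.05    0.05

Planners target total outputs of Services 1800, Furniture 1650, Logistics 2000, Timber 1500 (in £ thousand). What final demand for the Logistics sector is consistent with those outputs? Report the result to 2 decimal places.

d_L = 1430.00

I − A =
  [   0.90    -0.15    -0.30    -0.40]
  [  -0.30     0.70     0.00    -0.20]
  [  -0.15     0.00     1.00    -0.20]
  [  -0.10    -0.40    -0.05     0.95]
d = (I − A) x:
  d_S = (+0.90)·1800 + (-0.15)·1650 + (-0.30)·2000 + (-0.40)·1500 = 172.50
  d_F = (-0.30)·1800 + (+0.70)·1650 + (+0.00)·2000 + (-0.20)·1500 = 315.00
  d_L = (-0.15)·1800 + (+0.00)·1650 + (+1.00)·2000 + (-0.20)·1500 = 1430.00
  d_T = (-0.10)·1800 + (-0.40)·1650 + (-0.05)·2000 + (+0.95)·1500 = 485.00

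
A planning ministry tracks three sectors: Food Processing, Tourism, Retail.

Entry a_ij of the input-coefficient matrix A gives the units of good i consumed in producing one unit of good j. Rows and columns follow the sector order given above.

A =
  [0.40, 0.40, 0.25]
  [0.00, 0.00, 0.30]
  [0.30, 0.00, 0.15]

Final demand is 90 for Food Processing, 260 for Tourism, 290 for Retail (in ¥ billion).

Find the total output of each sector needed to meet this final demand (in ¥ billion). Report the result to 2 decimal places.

I − A =
  [   0.60    -0.40    -0.25]
  [   0.00     1.00    -0.30]
  [  -0.30     0.00     0.85]
Cofactors of I−A, C_ij = (−1)^(i+j)·(minor ij) (rows/columns in the sector order above):
  C_11 = (1.00)(0.85) − (-0.30)(0.00) = 0.8500
  C_12 = −[(0.00)(0.85) − (-0.30)(-0.30)] = 0.0900
  C_13 = (0.00)(0.00) − (1.00)(-0.30) = 0.3000
  C_21 = −[(-0.40)(0.85) − (-0.25)(0.00)] = 0.3400
  C_22 = (0.60)(0.85) − (-0.25)(-0.30) = 0.4350
  C_23 = −[(0.60)(0.00) − (-0.40)(-0.30)] = 0.1200
  C_31 = (-0.40)(-0.30) − (-0.25)(1.00) = 0.3700
  C_32 = −[(0.60)(-0.30) − (-0.25)(0.00)] = 0.1800
  C_33 = (0.60)(1.00) − (-0.40)(0.00) = 0.6000
det(I−A) = Σ_j (I−A)_1j·C_1j = (0.60)(0.8500) + (-0.40)(0.0900) + (-0.25)(0.3000) = 0.3990
adj(I−A) = Cᵀ =
  [ 0.8500   0.3400   0.3700]
  [ 0.0900   0.4350   0.1800]
  [ 0.3000   0.1200   0.6000]
(I − A)⁻¹ = adj(I−A) / det(I−A) ≈
  [   2.1303     0.8521     0.9273]
  [   0.2256     1.0902     0.4511]
  [   0.7519     0.3008     1.5038]
x = (I − A)⁻¹ d = adj(I−A)·d / det(I−A), with det(I−A) = 0.3990:
  x_F = (0.8500·90 + 0.3400·260 + 0.3700·290) / 0.3990 = 272.20 / 0.3990 ≈ 682.21
  x_T = (0.0900·90 + 0.4350·260 + 0.1800·290) / 0.3990 = 173.40 / 0.3990 ≈ 434.59
  x_R = (0.3000·90 + 0.1200·260 + 0.6000·290) / 0.3990 = 232.20 / 0.3990 ≈ 581.95

x_F = 682.21, x_T = 434.59, x_R = 581.95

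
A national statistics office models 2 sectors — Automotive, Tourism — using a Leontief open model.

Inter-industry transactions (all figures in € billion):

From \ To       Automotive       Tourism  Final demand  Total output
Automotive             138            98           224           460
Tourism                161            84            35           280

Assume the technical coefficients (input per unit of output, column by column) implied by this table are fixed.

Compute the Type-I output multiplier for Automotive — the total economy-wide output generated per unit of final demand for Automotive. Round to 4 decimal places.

Technical coefficients a_ij = z_ij / X_j:
  a_11 = 138/460 = 0.30, a_21 = 161/460 = 0.35
  a_12 = 98/280 = 0.35, a_22 = 84/280 = 0.30
I − A =
  [   0.70    -0.35]
  [  -0.35     0.70]
det(I−A) = (0.70)(0.70) − (-0.35)(-0.35) = 0.3675
adj(I−A) = [[0.70, 0.35], [0.35, 0.70]]
(I − A)⁻¹ = adj(I−A) / det(I−A) ≈
  [   1.90476     0.95238]
  [   0.95238     1.90476]
The output multiplier for sector j is the column-j sum of the Leontief inverse (I − A)⁻¹ = adj(I−A) / det(I−A).
Column 1 of adj(I−A): (0.70, 0.35); det(I−A) = 0.3675.
m_1 = (0.70 + 0.35) / 0.3675 = 1.05 / 0.3675 ≈ 2.8571.

m_1 = 2.8571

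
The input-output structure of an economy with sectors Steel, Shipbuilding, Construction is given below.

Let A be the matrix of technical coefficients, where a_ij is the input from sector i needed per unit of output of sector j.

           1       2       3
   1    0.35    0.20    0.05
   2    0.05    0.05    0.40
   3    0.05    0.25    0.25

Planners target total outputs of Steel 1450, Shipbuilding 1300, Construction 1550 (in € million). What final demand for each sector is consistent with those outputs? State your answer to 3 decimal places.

I − A =
  [   0.65    -0.20    -0.05]
  [  -0.05     0.95    -0.40]
  [  -0.05    -0.25     0.75]
d = (I − A) x:
  d_1 = (+0.65)·1450 + (-0.20)·1300 + (-0.05)·1550 = 605.000
  d_2 = (-0.05)·1450 + (+0.95)·1300 + (-0.40)·1550 = 542.500
  d_3 = (-0.05)·1450 + (-0.25)·1300 + (+0.75)·1550 = 765.000

d_1 = 605.000, d_2 = 542.500, d_3 = 765.000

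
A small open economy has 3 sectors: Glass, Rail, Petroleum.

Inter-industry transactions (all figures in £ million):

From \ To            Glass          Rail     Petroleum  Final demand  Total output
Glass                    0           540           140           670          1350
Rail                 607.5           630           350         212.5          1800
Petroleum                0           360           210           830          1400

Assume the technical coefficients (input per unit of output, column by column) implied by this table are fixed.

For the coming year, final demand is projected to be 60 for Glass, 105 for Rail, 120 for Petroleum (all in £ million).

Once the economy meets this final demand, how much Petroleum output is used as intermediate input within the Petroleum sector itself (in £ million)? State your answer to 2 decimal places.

Technical coefficients a_ij = z_ij / X_j:
  a_GG = 0/1350 = 0.00, a_RG = 607.5/1350 = 0.45, a_PG = 0/1350 = 0.00
  a_GR = 540/1800 = 0.30, a_RR = 630/1800 = 0.35, a_PR = 360/1800 = 0.20
  a_GP = 140/1400 = 0.10, a_RP = 350/1400 = 0.25, a_PP = 210/1400 = 0.15
I − A =
  [   1.00    -0.30    -0.10]
  [  -0.45     0.65    -0.25]
  [   0.00    -0.20     0.85]
Cofactors of I−A, C_ij = (−1)^(i+j)·(minor ij) (rows/columns in the sector order above):
  C_11 = (0.65)(0.85) − (-0.25)(-0.20) = 0.5025
  C_12 = −[(-0.45)(0.85) − (-0.25)(0.00)] = 0.3825
  C_13 = (-0.45)(-0.20) − (0.65)(0.00) = 0.0900
  C_21 = −[(-0.30)(0.85) − (-0.10)(-0.20)] = 0.2750
  C_22 = (1.00)(0.85) − (-0.10)(0.00) = 0.8500
  C_23 = −[(1.00)(-0.20) − (-0.30)(0.00)] = 0.2000
  C_31 = (-0.30)(-0.25) − (-0.10)(0.65) = 0.1400
  C_32 = −[(1.00)(-0.25) − (-0.10)(-0.45)] = 0.2950
  C_33 = (1.00)(0.65) − (-0.30)(-0.45) = 0.5150
det(I−A) = Σ_j (I−A)_1j·C_1j = (1.00)(0.5025) + (-0.30)(0.3825) + (-0.10)(0.0900) = 0.37875
adj(I−A) = Cᵀ =
  [ 0.5025   0.2750   0.1400]
  [ 0.3825   0.8500   0.2950]
  [ 0.0900   0.2000   0.5150]
(I − A)⁻¹ = adj(I−A) / det(I−A) ≈
  [   1.3267     0.7261     0.3696]
  [   1.0099     2.2442     0.7789]
  [   0.2376     0.5281     1.3597]
First solve x = (I − A)⁻¹ d = adj(I−A)·d / det(I−A); in particular x_P = (0.0900·60 + 0.2000·105 + 0.5150·120) / 0.37875 = 88.20 / 0.37875 ≈ 232.8713.
Intermediate flow from P to P: z_PP = a_PP · x_P = 0.15 × 88.20 / 0.37875 = 13.23 / 0.37875 ≈ 34.93.

z_PP = 34.93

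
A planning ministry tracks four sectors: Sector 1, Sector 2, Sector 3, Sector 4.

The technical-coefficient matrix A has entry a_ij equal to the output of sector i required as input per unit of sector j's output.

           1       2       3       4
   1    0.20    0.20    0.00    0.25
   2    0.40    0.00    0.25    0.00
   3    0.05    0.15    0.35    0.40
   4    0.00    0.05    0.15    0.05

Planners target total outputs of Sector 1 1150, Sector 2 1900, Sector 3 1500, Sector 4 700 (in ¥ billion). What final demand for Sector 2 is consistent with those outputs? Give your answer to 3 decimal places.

d_2 = 1065.000

I − A =
  [   0.80    -0.20     0.00    -0.25]
  [  -0.40     1.00    -0.25     0.00]
  [  -0.05    -0.15     0.65    -0.40]
  [   0.00    -0.05    -0.15     0.95]
d = (I − A) x:
  d_1 = (+0.80)·1150 + (-0.20)·1900 + (+0.00)·1500 + (-0.25)·700 = 365.000
  d_2 = (-0.40)·1150 + (+1.00)·1900 + (-0.25)·1500 + (+0.00)·700 = 1065.000
  d_3 = (-0.05)·1150 + (-0.15)·1900 + (+0.65)·1500 + (-0.40)·700 = 352.500
  d_4 = (+0.00)·1150 + (-0.05)·1900 + (-0.15)·1500 + (+0.95)·700 = 345.000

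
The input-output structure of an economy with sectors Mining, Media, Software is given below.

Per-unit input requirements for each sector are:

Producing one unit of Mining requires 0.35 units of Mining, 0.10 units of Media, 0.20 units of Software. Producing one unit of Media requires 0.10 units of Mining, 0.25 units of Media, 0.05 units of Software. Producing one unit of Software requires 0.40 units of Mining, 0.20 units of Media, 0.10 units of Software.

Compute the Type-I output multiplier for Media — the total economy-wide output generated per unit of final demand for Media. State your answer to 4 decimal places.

I − A =
  [   0.65    -0.10    -0.40]
  [  -0.10     0.75    -0.20]
  [  -0.20    -0.05     0.90]
Cofactors of I−A, C_ij = (−1)^(i+j)·(minor ij) (rows/columns in the sector order above):
  C_11 = (0.75)(0.90) − (-0.20)(-0.05) = 0.6650
  C_12 = −[(-0.10)(0.90) − (-0.20)(-0.20)] = 0.1300
  C_13 = (-0.10)(-0.05) − (0.75)(-0.20) = 0.1550
  C_21 = −[(-0.10)(0.90) − (-0.40)(-0.05)] = 0.1100
  C_22 = (0.65)(0.90) − (-0.40)(-0.20) = 0.5050
  C_23 = −[(0.65)(-0.05) − (-0.10)(-0.20)] = 0.0525
  C_31 = (-0.10)(-0.20) − (-0.40)(0.75) = 0.3200
  C_32 = −[(0.65)(-0.20) − (-0.40)(-0.10)] = 0.1700
  C_33 = (0.65)(0.75) − (-0.10)(-0.10) = 0.4775
det(I−A) = Σ_j (I−A)_1j·C_1j = (0.65)(0.6650) + (-0.10)(0.1300) + (-0.40)(0.1550) = 0.35725
adj(I−A) = Cᵀ =
  [ 0.6650   0.1100   0.3200]
  [ 0.1300   0.5050   0.1700]
  [ 0.1550   0.0525   0.4775]
(I − A)⁻¹ = adj(I−A) / det(I−A) ≈
  [   1.86144     0.30791     0.89573]
  [   0.36389     1.41358     0.47586]
  [   0.43387     0.14696     1.33660]
The output multiplier for sector j is the column-j sum of the Leontief inverse (I − A)⁻¹ = adj(I−A) / det(I−A).
Column 2 of adj(I−A): (0.1100, 0.5050, 0.0525); det(I−A) = 0.35725.
m_2 = (0.1100 + 0.5050 + 0.0525) / 0.35725 = 0.6675 / 0.35725 ≈ 1.8684.

m_2 = 1.8684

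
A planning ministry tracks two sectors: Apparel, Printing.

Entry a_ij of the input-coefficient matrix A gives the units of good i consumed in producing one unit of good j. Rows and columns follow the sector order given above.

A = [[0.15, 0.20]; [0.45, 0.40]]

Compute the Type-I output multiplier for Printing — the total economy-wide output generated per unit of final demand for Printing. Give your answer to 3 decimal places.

m_P = 2.500

I − A =
  [   0.85    -0.20]
  [  -0.45     0.60]
det(I−A) = (0.85)(0.60) − (-0.20)(-0.45) = 0.4200
adj(I−A) = [[0.60, 0.20], [0.45, 0.85]]
(I − A)⁻¹ = adj(I−A) / det(I−A) ≈
  [   1.4286     0.4762]
  [   1.0714     2.0238]
The output multiplier for sector j is the column-j sum of the Leontief inverse (I − A)⁻¹ = adj(I−A) / det(I−A).
Column P of adj(I−A): (0.20, 0.85); det(I−A) = 0.4200.
m_P = (0.20 + 0.85) / 0.4200 = 1.05 / 0.4200 = 2.500.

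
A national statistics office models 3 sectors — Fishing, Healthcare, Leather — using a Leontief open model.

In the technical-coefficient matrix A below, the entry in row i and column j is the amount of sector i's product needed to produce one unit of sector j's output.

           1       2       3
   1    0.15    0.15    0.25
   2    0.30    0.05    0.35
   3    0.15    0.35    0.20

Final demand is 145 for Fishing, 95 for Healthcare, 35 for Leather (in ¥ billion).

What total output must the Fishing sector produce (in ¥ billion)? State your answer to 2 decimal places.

I − A =
  [   0.85    -0.15    -0.25]
  [  -0.30     0.95    -0.35]
  [  -0.15    -0.35     0.80]
Cofactors of I−A, C_ij = (−1)^(i+j)·(minor ij) (rows/columns in the sector order above):
  C_11 = (0.95)(0.80) − (-0.35)(-0.35) = 0.6375
  C_12 = −[(-0.30)(0.80) − (-0.35)(-0.15)] = 0.2925
  C_13 = (-0.30)(-0.35) − (0.95)(-0.15) = 0.2475
  C_21 = −[(-0.15)(0.80) − (-0.25)(-0.35)] = 0.2075
  C_22 = (0.85)(0.80) − (-0.25)(-0.15) = 0.6425
  C_23 = −[(0.85)(-0.35) − (-0.15)(-0.15)] = 0.3200
  C_31 = (-0.15)(-0.35) − (-0.25)(0.95) = 0.2900
  C_32 = −[(0.85)(-0.35) − (-0.25)(-0.30)] = 0.3725
  C_33 = (0.85)(0.95) − (-0.15)(-0.30) = 0.7625
det(I−A) = Σ_j (I−A)_1j·C_1j = (0.85)(0.6375) + (-0.15)(0.2925) + (-0.25)(0.2475) = 0.436125
adj(I−A) = Cᵀ =
  [ 0.6375   0.2075   0.2900]
  [ 0.2925   0.6425   0.3725]
  [ 0.2475   0.3200   0.7625]
(I − A)⁻¹ = adj(I−A) / det(I−A) ≈
  [   1.4617     0.4758     0.6649]
  [   0.6707     1.4732     0.8541]
  [   0.5675     0.7337     1.7484]
x = (I − A)⁻¹ d = adj(I−A)·d / det(I−A), with det(I−A) = 0.436125:
  x_1 = (0.6375·145 + 0.2075·95 + 0.2900·35) / 0.436125 = 122.30 / 0.436125 ≈ 280.42
  x_2 = (0.2925·145 + 0.6425·95 + 0.3725·35) / 0.436125 = 116.4875 / 0.436125 ≈ 267.10
  x_3 = (0.2475·145 + 0.3200·95 + 0.7625·35) / 0.436125 = 92.975 / 0.436125 ≈ 213.18

x_1 = 280.42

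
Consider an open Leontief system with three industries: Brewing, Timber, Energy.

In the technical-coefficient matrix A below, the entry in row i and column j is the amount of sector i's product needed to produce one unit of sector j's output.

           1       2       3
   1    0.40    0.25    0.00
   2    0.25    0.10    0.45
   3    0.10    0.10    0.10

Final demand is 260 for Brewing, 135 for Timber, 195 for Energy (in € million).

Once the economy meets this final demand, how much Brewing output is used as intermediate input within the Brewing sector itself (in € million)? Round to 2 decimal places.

z_11 = 256.67

I − A =
  [   0.60    -0.25     0.00]
  [  -0.25     0.90    -0.45]
  [  -0.10    -0.10     0.90]
Cofactors of I−A, C_ij = (−1)^(i+j)·(minor ij) (rows/columns in the sector order above):
  C_11 = (0.90)(0.90) − (-0.45)(-0.10) = 0.7650
  C_12 = −[(-0.25)(0.90) − (-0.45)(-0.10)] = 0.2700
  C_13 = (-0.25)(-0.10) − (0.90)(-0.10) = 0.1150
  C_21 = −[(-0.25)(0.90) − (0.00)(-0.10)] = 0.2250
  C_22 = (0.60)(0.90) − (0.00)(-0.10) = 0.5400
  C_23 = −[(0.60)(-0.10) − (-0.25)(-0.10)] = 0.0850
  C_31 = (-0.25)(-0.45) − (0.00)(0.90) = 0.1125
  C_32 = −[(0.60)(-0.45) − (0.00)(-0.25)] = 0.2700
  C_33 = (0.60)(0.90) − (-0.25)(-0.25) = 0.4775
det(I−A) = Σ_j (I−A)_1j·C_1j = (0.60)(0.7650) + (-0.25)(0.2700) + (0.00)(0.1150) = 0.3915
adj(I−A) = Cᵀ =
  [ 0.7650   0.2250   0.1125]
  [ 0.2700   0.5400   0.2700]
  [ 0.1150   0.0850   0.4775]
(I − A)⁻¹ = adj(I−A) / det(I−A) ≈
  [   1.9540     0.5747     0.2874]
  [   0.6897     1.3793     0.6897]
  [   0.2937     0.2171     1.2197]
First solve x = (I − A)⁻¹ d = adj(I−A)·d / det(I−A); in particular x_1 = (0.7650·260 + 0.2250·135 + 0.1125·195) / 0.3915 = 251.2125 / 0.3915 ≈ 641.6667.
Intermediate flow from 1 to 1: z_11 = a_11 · x_1 = 0.40 × 251.2125 / 0.3915 = 100.485 / 0.3915 ≈ 256.67.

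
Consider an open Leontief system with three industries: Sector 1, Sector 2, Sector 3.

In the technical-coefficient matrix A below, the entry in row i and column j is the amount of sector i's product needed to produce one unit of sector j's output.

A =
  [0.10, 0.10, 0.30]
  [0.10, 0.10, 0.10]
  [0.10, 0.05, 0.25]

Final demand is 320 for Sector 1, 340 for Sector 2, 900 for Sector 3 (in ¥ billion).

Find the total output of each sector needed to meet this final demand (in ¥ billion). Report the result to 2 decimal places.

I − A =
  [   0.90    -0.10    -0.30]
  [  -0.10     0.90    -0.10]
  [  -0.10    -0.05     0.75]
Cofactors of I−A, C_ij = (−1)^(i+j)·(minor ij) (rows/columns in the sector order above):
  C_11 = (0.90)(0.75) − (-0.10)(-0.05) = 0.6700
  C_12 = −[(-0.10)(0.75) − (-0.10)(-0.10)] = 0.0850
  C_13 = (-0.10)(-0.05) − (0.90)(-0.10) = 0.0950
  C_21 = −[(-0.10)(0.75) − (-0.30)(-0.05)] = 0.0900
  C_22 = (0.90)(0.75) − (-0.30)(-0.10) = 0.6450
  C_23 = −[(0.90)(-0.05) − (-0.10)(-0.10)] = 0.0550
  C_31 = (-0.10)(-0.10) − (-0.30)(0.90) = 0.2800
  C_32 = −[(0.90)(-0.10) − (-0.30)(-0.10)] = 0.1200
  C_33 = (0.90)(0.90) − (-0.10)(-0.10) = 0.8000
det(I−A) = Σ_j (I−A)_1j·C_1j = (0.90)(0.6700) + (-0.10)(0.0850) + (-0.30)(0.0950) = 0.5660
adj(I−A) = Cᵀ =
  [ 0.6700   0.0900   0.2800]
  [ 0.0850   0.6450   0.1200]
  [ 0.0950   0.0550   0.8000]
(I − A)⁻¹ = adj(I−A) / det(I−A) ≈
  [   1.1837     0.1590     0.4947]
  [   0.1502     1.1396     0.2120]
  [   0.1678     0.0972     1.4134]
x = (I − A)⁻¹ d = adj(I−A)·d / det(I−A), with det(I−A) = 0.5660:
  x_1 = (0.6700·320 + 0.0900·340 + 0.2800·900) / 0.5660 = 497.00 / 0.5660 ≈ 878.09
  x_2 = (0.0850·320 + 0.6450·340 + 0.1200·900) / 0.5660 = 354.50 / 0.5660 ≈ 626.33
  x_3 = (0.0950·320 + 0.0550·340 + 0.8000·900) / 0.5660 = 769.10 / 0.5660 ≈ 1358.83

x_1 = 878.09, x_2 = 626.33, x_3 = 1358.83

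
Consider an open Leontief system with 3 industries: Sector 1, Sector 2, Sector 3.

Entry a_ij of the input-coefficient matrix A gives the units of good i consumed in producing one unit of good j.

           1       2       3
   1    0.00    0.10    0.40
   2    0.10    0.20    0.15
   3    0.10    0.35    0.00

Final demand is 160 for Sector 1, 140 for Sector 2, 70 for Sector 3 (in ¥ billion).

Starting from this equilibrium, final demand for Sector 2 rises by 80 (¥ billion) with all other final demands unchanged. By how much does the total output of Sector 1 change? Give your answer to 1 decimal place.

Δx_1 = 27.8

I − A =
  [   1.00    -0.10    -0.40]
  [  -0.10     0.80    -0.15]
  [  -0.10    -0.35     1.00]
Cofactors of I−A, C_ij = (−1)^(i+j)·(minor ij) (rows/columns in the sector order above):
  C_11 = (0.80)(1.00) − (-0.15)(-0.35) = 0.7475
  C_12 = −[(-0.10)(1.00) − (-0.15)(-0.10)] = 0.1150
  C_13 = (-0.10)(-0.35) − (0.80)(-0.10) = 0.1150
  C_21 = −[(-0.10)(1.00) − (-0.40)(-0.35)] = 0.2400
  C_22 = (1.00)(1.00) − (-0.40)(-0.10) = 0.9600
  C_23 = −[(1.00)(-0.35) − (-0.10)(-0.10)] = 0.3600
  C_31 = (-0.10)(-0.15) − (-0.40)(0.80) = 0.3350
  C_32 = −[(1.00)(-0.15) − (-0.40)(-0.10)] = 0.1900
  C_33 = (1.00)(0.80) − (-0.10)(-0.10) = 0.7900
det(I−A) = Σ_j (I−A)_1j·C_1j = (1.00)(0.7475) + (-0.10)(0.1150) + (-0.40)(0.1150) = 0.6900
adj(I−A) = Cᵀ =
  [ 0.7475   0.2400   0.3350]
  [ 0.1150   0.9600   0.1900]
  [ 0.1150   0.3600   0.7900]
(I − A)⁻¹ = adj(I−A) / det(I−A) ≈
  [   1.0833     0.3478     0.4855]
  [   0.1667     1.3913     0.2754]
  [   0.1667     0.5217     1.1449]
Δx = (I − A)⁻¹ Δd with Δd having +80 in the Sector 2 component and 0 elsewhere.
So Δx_1 = L_12 · (+80), where L_12 = adj(I−A)_12 / det(I−A) = 0.2400 / 0.6900.
Δx_1 = 0.2400 × (+80) / 0.6900 = 19.20 / 0.6900 ≈ 27.8.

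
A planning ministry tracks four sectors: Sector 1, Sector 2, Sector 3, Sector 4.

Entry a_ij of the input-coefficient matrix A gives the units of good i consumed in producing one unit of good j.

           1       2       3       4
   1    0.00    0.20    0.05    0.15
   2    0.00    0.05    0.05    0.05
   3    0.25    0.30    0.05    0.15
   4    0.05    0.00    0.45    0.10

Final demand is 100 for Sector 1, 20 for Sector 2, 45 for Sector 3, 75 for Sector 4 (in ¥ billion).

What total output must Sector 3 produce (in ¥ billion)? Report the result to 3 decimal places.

I − A =
  [   1.00    -0.20    -0.05    -0.15]
  [   0.00     0.95    -0.05    -0.05]
  [  -0.25    -0.30     0.95    -0.15]
  [  -0.05     0.00    -0.45     0.90]
Compute the cofactors C_ij = (−1)^(i+j)·(3×3 minor ij) of I−A; the adjugate is their transpose:
adj(I−A) = Cᵀ =
  [ 0.727875   0.191250   0.120375   0.152000]
  [ 0.019625   0.751875   0.067250   0.056250]
  [ 0.221625   0.314250   0.847375   0.195625]
  [ 0.151250   0.167750   0.430375   0.873125]
det(I−A) = Σ_j (I−A)_1j·C_1j = (1.00)(0.727875) + (-0.20)(0.019625) + (-0.05)(0.221625) + (-0.15)(0.151250) = 0.69018125
(I − A)⁻¹ = adj(I−A) / det(I−A) ≈
  [   1.0546     0.2771     0.1744     0.2202]
  [   0.0284     1.0894     0.0974     0.0815]
  [   0.3211     0.4553     1.2278     0.2834]
  [   0.2191     0.2431     0.6236     1.2651]
x = (I − A)⁻¹ d = adj(I−A)·d / det(I−A), with det(I−A) = 0.69018125:
  x_1 = (0.727875·100 + 0.191250·20 + 0.120375·45 + 0.152000·75) / 0.69018125 = 93.429375 / 0.69018125 ≈ 135.369
  x_2 = (0.019625·100 + 0.751875·20 + 0.067250·45 + 0.056250·75) / 0.69018125 = 24.245 / 0.69018125 ≈ 35.128
  x_3 = (0.221625·100 + 0.314250·20 + 0.847375·45 + 0.195625·75) / 0.69018125 = 81.25125 / 0.69018125 ≈ 117.725
  x_4 = (0.151250·100 + 0.167750·20 + 0.430375·45 + 0.873125·75) / 0.69018125 = 103.33125 / 0.69018125 ≈ 149.716

x_3 = 117.725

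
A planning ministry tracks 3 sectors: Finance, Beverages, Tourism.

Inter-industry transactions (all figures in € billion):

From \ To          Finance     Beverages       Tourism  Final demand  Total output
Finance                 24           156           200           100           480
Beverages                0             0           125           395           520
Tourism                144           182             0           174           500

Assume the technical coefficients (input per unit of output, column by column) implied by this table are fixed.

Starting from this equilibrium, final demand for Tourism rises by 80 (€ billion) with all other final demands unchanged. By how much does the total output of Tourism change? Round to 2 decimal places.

Technical coefficients a_ij = z_ij / X_j:
  a_11 = 24/480 = 0.05, a_21 = 0/480 = 0.00, a_31 = 144/480 = 0.30
  a_12 = 156/520 = 0.30, a_22 = 0/520 = 0.00, a_32 = 182/520 = 0.35
  a_13 = 200/500 = 0.40, a_23 = 125/500 = 0.25, a_33 = 0/500 = 0.00
I − A =
  [   0.95    -0.30    -0.40]
  [   0.00     1.00    -0.25]
  [  -0.30    -0.35     1.00]
Cofactors of I−A, C_ij = (−1)^(i+j)·(minor ij) (rows/columns in the sector order above):
  C_11 = (1.00)(1.00) − (-0.25)(-0.35) = 0.9125
  C_12 = −[(0.00)(1.00) − (-0.25)(-0.30)] = 0.0750
  C_13 = (0.00)(-0.35) − (1.00)(-0.30) = 0.3000
  C_21 = −[(-0.30)(1.00) − (-0.40)(-0.35)] = 0.4400
  C_22 = (0.95)(1.00) − (-0.40)(-0.30) = 0.8300
  C_23 = −[(0.95)(-0.35) − (-0.30)(-0.30)] = 0.4225
  C_31 = (-0.30)(-0.25) − (-0.40)(1.00) = 0.4750
  C_32 = −[(0.95)(-0.25) − (-0.40)(0.00)] = 0.2375
  C_33 = (0.95)(1.00) − (-0.30)(0.00) = 0.9500
det(I−A) = Σ_j (I−A)_1j·C_1j = (0.95)(0.9125) + (-0.30)(0.0750) + (-0.40)(0.3000) = 0.724375
adj(I−A) = Cᵀ =
  [ 0.9125   0.4400   0.4750]
  [ 0.0750   0.8300   0.2375]
  [ 0.3000   0.4225   0.9500]
(I − A)⁻¹ = adj(I−A) / det(I−A) ≈
  [   1.2597     0.6074     0.6557]
  [   0.1035     1.1458     0.3279]
  [   0.4142     0.5833     1.3115]
Δx = (I − A)⁻¹ Δd with Δd having +80 in the Tourism component and 0 elsewhere.
So Δx_3 = L_33 · (+80), where L_33 = adj(I−A)_33 / det(I−A) = 0.9500 / 0.724375.
Δx_3 = 0.9500 × (+80) / 0.724375 = 76.00 / 0.724375 ≈ 104.92.

Δx_3 = 104.92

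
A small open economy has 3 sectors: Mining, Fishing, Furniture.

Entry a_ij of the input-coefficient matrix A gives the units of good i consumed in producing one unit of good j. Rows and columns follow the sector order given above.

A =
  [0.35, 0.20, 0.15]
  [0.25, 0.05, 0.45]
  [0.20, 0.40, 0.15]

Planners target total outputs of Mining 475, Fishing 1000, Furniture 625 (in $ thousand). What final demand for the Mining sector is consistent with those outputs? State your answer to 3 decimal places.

I − A =
  [   0.65    -0.20    -0.15]
  [  -0.25     0.95    -0.45]
  [  -0.20    -0.40     0.85]
d = (I − A) x:
  d_1 = (+0.65)·475 + (-0.20)·1000 + (-0.15)·625 = 15.000
  d_2 = (-0.25)·475 + (+0.95)·1000 + (-0.45)·625 = 550.000
  d_3 = (-0.20)·475 + (-0.40)·1000 + (+0.85)·625 = 36.250

d_1 = 15.000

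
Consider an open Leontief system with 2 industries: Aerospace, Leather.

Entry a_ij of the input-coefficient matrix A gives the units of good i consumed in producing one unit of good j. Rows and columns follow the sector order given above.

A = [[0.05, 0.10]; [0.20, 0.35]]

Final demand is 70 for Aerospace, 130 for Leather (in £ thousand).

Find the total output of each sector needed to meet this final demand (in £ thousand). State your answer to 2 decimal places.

x_A = 97.91, x_L = 230.13

I − A =
  [   0.95    -0.10]
  [  -0.20     0.65]
det(I−A) = (0.95)(0.65) − (-0.10)(-0.20) = 0.5975
adj(I−A) = [[0.65, 0.10], [0.20, 0.95]]
(I − A)⁻¹ = adj(I−A) / det(I−A) ≈
  [   1.0879     0.1674]
  [   0.3347     1.5900]
x = (I − A)⁻¹ d = adj(I−A)·d / det(I−A), with det(I−A) = 0.5975:
  x_A = (0.65·70 + 0.10·130) / 0.5975 = 58.50 / 0.5975 ≈ 97.91
  x_L = (0.20·70 + 0.95·130) / 0.5975 = 137.50 / 0.5975 ≈ 230.13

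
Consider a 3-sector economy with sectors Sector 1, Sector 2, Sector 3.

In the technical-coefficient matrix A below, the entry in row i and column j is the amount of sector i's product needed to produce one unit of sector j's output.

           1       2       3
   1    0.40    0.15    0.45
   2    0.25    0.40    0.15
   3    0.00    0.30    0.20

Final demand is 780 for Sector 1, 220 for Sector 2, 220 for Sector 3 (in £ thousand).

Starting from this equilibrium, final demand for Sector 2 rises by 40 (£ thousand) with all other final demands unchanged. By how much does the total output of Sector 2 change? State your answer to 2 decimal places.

I − A =
  [   0.60    -0.15    -0.45]
  [  -0.25     0.60    -0.15]
  [   0.00    -0.30     0.80]
Cofactors of I−A, C_ij = (−1)^(i+j)·(minor ij) (rows/columns in the sector order above):
  C_11 = (0.60)(0.80) − (-0.15)(-0.30) = 0.4350
  C_12 = −[(-0.25)(0.80) − (-0.15)(0.00)] = 0.2000
  C_13 = (-0.25)(-0.30) − (0.60)(0.00) = 0.0750
  C_21 = −[(-0.15)(0.80) − (-0.45)(-0.30)] = 0.2550
  C_22 = (0.60)(0.80) − (-0.45)(0.00) = 0.4800
  C_23 = −[(0.60)(-0.30) − (-0.15)(0.00)] = 0.1800
  C_31 = (-0.15)(-0.15) − (-0.45)(0.60) = 0.2925
  C_32 = −[(0.60)(-0.15) − (-0.45)(-0.25)] = 0.2025
  C_33 = (0.60)(0.60) − (-0.15)(-0.25) = 0.3225
det(I−A) = Σ_j (I−A)_1j·C_1j = (0.60)(0.4350) + (-0.15)(0.2000) + (-0.45)(0.0750) = 0.19725
adj(I−A) = Cᵀ =
  [ 0.4350   0.2550   0.2925]
  [ 0.2000   0.4800   0.2025]
  [ 0.0750   0.1800   0.3225]
(I − A)⁻¹ = adj(I−A) / det(I−A) ≈
  [   2.2053     1.2928     1.4829]
  [   1.0139     2.4335     1.0266]
  [   0.3802     0.9125     1.6350]
Δx = (I − A)⁻¹ Δd with Δd having +40 in the Sector 2 component and 0 elsewhere.
So Δx_2 = L_22 · (+40), where L_22 = adj(I−A)_22 / det(I−A) = 0.4800 / 0.19725.
Δx_2 = 0.4800 × (+40) / 0.19725 = 19.20 / 0.19725 ≈ 97.34.

Δx_2 = 97.34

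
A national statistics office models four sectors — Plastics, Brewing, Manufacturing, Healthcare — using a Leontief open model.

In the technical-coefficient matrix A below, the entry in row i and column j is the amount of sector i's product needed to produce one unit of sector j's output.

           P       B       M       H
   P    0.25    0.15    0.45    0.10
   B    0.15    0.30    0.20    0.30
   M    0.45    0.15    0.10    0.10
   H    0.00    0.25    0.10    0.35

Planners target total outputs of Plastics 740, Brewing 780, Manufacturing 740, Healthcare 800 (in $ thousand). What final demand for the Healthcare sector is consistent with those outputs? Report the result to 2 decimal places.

d_H = 251.00

I − A =
  [   0.75    -0.15    -0.45    -0.10]
  [  -0.15     0.70    -0.20    -0.30]
  [  -0.45    -0.15     0.90    -0.10]
  [   0.00    -0.25    -0.10     0.65]
d = (I − A) x:
  d_P = (+0.75)·740 + (-0.15)·780 + (-0.45)·740 + (-0.10)·800 = 25.00
  d_B = (-0.15)·740 + (+0.70)·780 + (-0.20)·740 + (-0.30)·800 = 47.00
  d_M = (-0.45)·740 + (-0.15)·780 + (+0.90)·740 + (-0.10)·800 = 136.00
  d_H = (+0.00)·740 + (-0.25)·780 + (-0.10)·740 + (+0.65)·800 = 251.00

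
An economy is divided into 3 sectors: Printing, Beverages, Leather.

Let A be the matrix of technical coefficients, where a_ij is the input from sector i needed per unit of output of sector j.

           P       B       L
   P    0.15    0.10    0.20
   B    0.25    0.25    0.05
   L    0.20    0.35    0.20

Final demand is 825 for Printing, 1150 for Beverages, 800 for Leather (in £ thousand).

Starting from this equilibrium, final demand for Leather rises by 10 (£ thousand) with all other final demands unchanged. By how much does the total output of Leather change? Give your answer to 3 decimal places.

I − A =
  [   0.85    -0.10    -0.20]
  [  -0.25     0.75    -0.05]
  [  -0.20    -0.35     0.80]
Cofactors of I−A, C_ij = (−1)^(i+j)·(minor ij) (rows/columns in the sector order above):
  C_11 = (0.75)(0.80) − (-0.05)(-0.35) = 0.5825
  C_12 = −[(-0.25)(0.80) − (-0.05)(-0.20)] = 0.2100
  C_13 = (-0.25)(-0.35) − (0.75)(-0.20) = 0.2375
  C_21 = −[(-0.10)(0.80) − (-0.20)(-0.35)] = 0.1500
  C_22 = (0.85)(0.80) − (-0.20)(-0.20) = 0.6400
  C_23 = −[(0.85)(-0.35) − (-0.10)(-0.20)] = 0.3175
  C_31 = (-0.10)(-0.05) − (-0.20)(0.75) = 0.1550
  C_32 = −[(0.85)(-0.05) − (-0.20)(-0.25)] = 0.0925
  C_33 = (0.85)(0.75) − (-0.10)(-0.25) = 0.6125
det(I−A) = Σ_j (I−A)_1j·C_1j = (0.85)(0.5825) + (-0.10)(0.2100) + (-0.20)(0.2375) = 0.426625
adj(I−A) = Cᵀ =
  [ 0.5825   0.1500   0.1550]
  [ 0.2100   0.6400   0.0925]
  [ 0.2375   0.3175   0.6125]
(I − A)⁻¹ = adj(I−A) / det(I−A) ≈
  [   1.3654     0.3516     0.3633]
  [   0.4922     1.5001     0.2168]
  [   0.5567     0.7442     1.4357]
Δx = (I − A)⁻¹ Δd with Δd having +10 in the Leather component and 0 elsewhere.
So Δx_L = L_LL · (+10), where L_LL = adj(I−A)_LL / det(I−A) = 0.6125 / 0.426625.
Δx_L = 0.6125 × (+10) / 0.426625 = 6.125 / 0.426625 ≈ 14.357.

Δx_L = 14.357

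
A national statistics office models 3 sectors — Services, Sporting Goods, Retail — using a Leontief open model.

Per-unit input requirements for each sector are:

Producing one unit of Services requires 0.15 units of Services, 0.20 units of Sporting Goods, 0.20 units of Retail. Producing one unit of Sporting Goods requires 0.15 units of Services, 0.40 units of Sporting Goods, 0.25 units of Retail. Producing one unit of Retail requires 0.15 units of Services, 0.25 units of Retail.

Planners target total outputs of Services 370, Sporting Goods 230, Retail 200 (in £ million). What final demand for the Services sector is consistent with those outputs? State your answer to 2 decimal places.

I − A =
  [   0.85    -0.15    -0.15]
  [  -0.20     0.60     0.00]
  [  -0.20    -0.25     0.75]
d = (I − A) x:
  d_1 = (+0.85)·370 + (-0.15)·230 + (-0.15)·200 = 250.00
  d_2 = (-0.20)·370 + (+0.60)·230 + (+0.00)·200 = 64.00
  d_3 = (-0.20)·370 + (-0.25)·230 + (+0.75)·200 = 18.50

d_1 = 250.00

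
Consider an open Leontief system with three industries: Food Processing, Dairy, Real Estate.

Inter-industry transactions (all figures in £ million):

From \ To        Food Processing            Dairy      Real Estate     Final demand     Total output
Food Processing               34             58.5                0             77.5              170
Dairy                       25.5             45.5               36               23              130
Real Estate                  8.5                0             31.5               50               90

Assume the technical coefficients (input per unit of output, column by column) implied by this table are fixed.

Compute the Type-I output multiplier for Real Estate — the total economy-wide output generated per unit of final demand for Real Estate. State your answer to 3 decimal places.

m_R = 3.341

Technical coefficients a_ij = z_ij / X_j:
  a_FF = 34/170 = 0.20, a_DF = 25.5/170 = 0.15, a_RF = 8.5/170 = 0.05
  a_FD = 58.5/130 = 0.45, a_DD = 45.5/130 = 0.35, a_RD = 0/130 = 0.00
  a_FR = 0/90 = 0.00, a_DR = 36/90 = 0.40, a_RR = 31.5/90 = 0.35
I − A =
  [   0.80    -0.45     0.00]
  [  -0.15     0.65    -0.40]
  [  -0.05     0.00     0.65]
Cofactors of I−A, C_ij = (−1)^(i+j)·(minor ij) (rows/columns in the sector order above):
  C_11 = (0.65)(0.65) − (-0.40)(0.00) = 0.4225
  C_12 = −[(-0.15)(0.65) − (-0.40)(-0.05)] = 0.1175
  C_13 = (-0.15)(0.00) − (0.65)(-0.05) = 0.0325
  C_21 = −[(-0.45)(0.65) − (0.00)(0.00)] = 0.2925
  C_22 = (0.80)(0.65) − (0.00)(-0.05) = 0.5200
  C_23 = −[(0.80)(0.00) − (-0.45)(-0.05)] = 0.0225
  C_31 = (-0.45)(-0.40) − (0.00)(0.65) = 0.1800
  C_32 = −[(0.80)(-0.40) − (0.00)(-0.15)] = 0.3200
  C_33 = (0.80)(0.65) − (-0.45)(-0.15) = 0.4525
det(I−A) = Σ_j (I−A)_1j·C_1j = (0.80)(0.4225) + (-0.45)(0.1175) + (0.00)(0.0325) = 0.285125
adj(I−A) = Cᵀ =
  [ 0.4225   0.2925   0.1800]
  [ 0.1175   0.5200   0.3200]
  [ 0.0325   0.0225   0.4525]
(I − A)⁻¹ = adj(I−A) / det(I−A) ≈
  [   1.4818     1.0259     0.6313]
  [   0.4121     1.8238     1.1223]
  [   0.1140     0.0789     1.5870]
The output multiplier for sector j is the column-j sum of the Leontief inverse (I − A)⁻¹ = adj(I−A) / det(I−A).
Column R of adj(I−A): (0.1800, 0.3200, 0.4525); det(I−A) = 0.285125.
m_R = (0.1800 + 0.3200 + 0.4525) / 0.285125 = 0.9525 / 0.285125 ≈ 3.341.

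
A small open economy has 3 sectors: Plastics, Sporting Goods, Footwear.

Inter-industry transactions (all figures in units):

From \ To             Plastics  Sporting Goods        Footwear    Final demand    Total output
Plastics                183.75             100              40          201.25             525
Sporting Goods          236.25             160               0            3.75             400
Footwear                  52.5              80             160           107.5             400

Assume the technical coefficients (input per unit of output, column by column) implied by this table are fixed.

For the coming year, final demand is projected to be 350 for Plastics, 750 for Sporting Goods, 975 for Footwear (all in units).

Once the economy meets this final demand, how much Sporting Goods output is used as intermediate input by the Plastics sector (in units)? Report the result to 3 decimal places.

z_SP = 926.733

Technical coefficients a_ij = z_ij / X_j:
  a_PP = 183.75/525 = 0.35, a_SP = 236.25/525 = 0.45, a_FP = 52.5/525 = 0.10
  a_PS = 100/400 = 0.25, a_SS = 160/400 = 0.40, a_FS = 80/400 = 0.20
  a_PF = 40/400 = 0.10, a_SF = 0/400 = 0.00, a_FF = 160/400 = 0.40
I − A =
  [   0.65    -0.25    -0.10]
  [  -0.45     0.60     0.00]
  [  -0.10    -0.20     0.60]
Cofactors of I−A, C_ij = (−1)^(i+j)·(minor ij) (rows/columns in the sector order above):
  C_11 = (0.60)(0.60) − (0.00)(-0.20) = 0.3600
  C_12 = −[(-0.45)(0.60) − (0.00)(-0.10)] = 0.2700
  C_13 = (-0.45)(-0.20) − (0.60)(-0.10) = 0.1500
  C_21 = −[(-0.25)(0.60) − (-0.10)(-0.20)] = 0.1700
  C_22 = (0.65)(0.60) − (-0.10)(-0.10) = 0.3800
  C_23 = −[(0.65)(-0.20) − (-0.25)(-0.10)] = 0.1550
  C_31 = (-0.25)(0.00) − (-0.10)(0.60) = 0.0600
  C_32 = −[(0.65)(0.00) − (-0.10)(-0.45)] = 0.0450
  C_33 = (0.65)(0.60) − (-0.25)(-0.45) = 0.2775
det(I−A) = Σ_j (I−A)_1j·C_1j = (0.65)(0.3600) + (-0.25)(0.2700) + (-0.10)(0.1500) = 0.1515
adj(I−A) = Cᵀ =
  [ 0.3600   0.1700   0.0600]
  [ 0.2700   0.3800   0.0450]
  [ 0.1500   0.1550   0.2775]
(I − A)⁻¹ = adj(I−A) / det(I−A) ≈
  [   2.3762     1.1221     0.3960]
  [   1.7822     2.5083     0.2970]
  [   0.9901     1.0231     1.8317]
First solve x = (I − A)⁻¹ d = adj(I−A)·d / det(I−A); in particular x_P = (0.3600·350 + 0.1700·750 + 0.0600·975) / 0.1515 = 312.00 / 0.1515 ≈ 2059.40594.
Intermediate flow from S to P: z_SP = a_SP · x_P = 0.45 × 312.00 / 0.1515 = 140.40 / 0.1515 ≈ 926.733.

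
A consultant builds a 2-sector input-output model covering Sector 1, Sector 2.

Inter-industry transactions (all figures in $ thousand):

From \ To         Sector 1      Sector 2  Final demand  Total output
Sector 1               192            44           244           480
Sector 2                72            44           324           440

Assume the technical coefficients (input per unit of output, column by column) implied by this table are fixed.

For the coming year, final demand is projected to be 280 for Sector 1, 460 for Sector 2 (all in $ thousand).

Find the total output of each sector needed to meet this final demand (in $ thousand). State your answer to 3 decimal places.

x_1 = 567.619, x_2 = 605.714

Technical coefficients a_ij = z_ij / X_j:
  a_11 = 192/480 = 0.40, a_21 = 72/480 = 0.15
  a_12 = 44/440 = 0.10, a_22 = 44/440 = 0.10
I − A =
  [   0.60    -0.10]
  [  -0.15     0.90]
det(I−A) = (0.60)(0.90) − (-0.10)(-0.15) = 0.5250
adj(I−A) = [[0.90, 0.10], [0.15, 0.60]]
(I − A)⁻¹ = adj(I−A) / det(I−A) ≈
  [   1.7143     0.1905]
  [   0.2857     1.1429]
x = (I − A)⁻¹ d = adj(I−A)·d / det(I−A), with det(I−A) = 0.5250:
  x_1 = (0.90·280 + 0.10·460) / 0.5250 = 298.00 / 0.5250 ≈ 567.619
  x_2 = (0.15·280 + 0.60·460) / 0.5250 = 318.00 / 0.5250 ≈ 605.714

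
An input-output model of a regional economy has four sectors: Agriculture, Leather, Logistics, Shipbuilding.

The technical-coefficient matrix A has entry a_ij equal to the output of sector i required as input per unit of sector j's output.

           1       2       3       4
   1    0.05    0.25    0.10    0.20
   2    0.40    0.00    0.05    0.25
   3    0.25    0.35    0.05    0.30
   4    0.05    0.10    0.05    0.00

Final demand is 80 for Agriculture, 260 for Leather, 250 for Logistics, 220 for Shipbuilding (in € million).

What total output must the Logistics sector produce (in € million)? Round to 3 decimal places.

I − A =
  [   0.95    -0.25    -0.10    -0.20]
  [  -0.40     1.00    -0.05    -0.25]
  [  -0.25    -0.35     0.95    -0.30]
  [  -0.05    -0.10    -0.05     1.00]
Compute the cofactors C_ij = (−1)^(i+j)·(3×3 minor ij) of I−A; the adjugate is their transpose:
adj(I−A) = Cᵀ =
  [ 0.887875   0.294250   0.124125   0.288375]
  [ 0.402250   0.849750   0.104125   0.324125]
  [ 0.415125   0.428750   0.805125   0.431750]
  [ 0.105375   0.121125   0.056875   0.748750]
det(I−A) = Σ_j (I−A)_1j·C_1j = (0.95)(0.887875) + (-0.25)(0.402250) + (-0.10)(0.415125) + (-0.20)(0.105375) = 0.68033125
(I − A)⁻¹ = adj(I−A) / det(I−A) ≈
  [   1.3051     0.4325     0.1824     0.4239]
  [   0.5913     1.2490     0.1531     0.4764]
  [   0.6102     0.6302     1.1834     0.6346]
  [   0.1549     0.1780     0.0836     1.1006]
x = (I − A)⁻¹ d = adj(I−A)·d / det(I−A), with det(I−A) = 0.68033125:
  x_1 = (0.887875·80 + 0.294250·260 + 0.124125·250 + 0.288375·220) / 0.68033125 = 242.00875 / 0.68033125 ≈ 355.722
  x_2 = (0.402250·80 + 0.849750·260 + 0.104125·250 + 0.324125·220) / 0.68033125 = 350.45375 / 0.68033125 ≈ 515.122
  x_3 = (0.415125·80 + 0.428750·260 + 0.805125·250 + 0.431750·220) / 0.68033125 = 440.95125 / 0.68033125 ≈ 648.142
  x_4 = (0.105375·80 + 0.121125·260 + 0.056875·250 + 0.748750·220) / 0.68033125 = 218.86625 / 0.68033125 ≈ 321.705

x_3 = 648.142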